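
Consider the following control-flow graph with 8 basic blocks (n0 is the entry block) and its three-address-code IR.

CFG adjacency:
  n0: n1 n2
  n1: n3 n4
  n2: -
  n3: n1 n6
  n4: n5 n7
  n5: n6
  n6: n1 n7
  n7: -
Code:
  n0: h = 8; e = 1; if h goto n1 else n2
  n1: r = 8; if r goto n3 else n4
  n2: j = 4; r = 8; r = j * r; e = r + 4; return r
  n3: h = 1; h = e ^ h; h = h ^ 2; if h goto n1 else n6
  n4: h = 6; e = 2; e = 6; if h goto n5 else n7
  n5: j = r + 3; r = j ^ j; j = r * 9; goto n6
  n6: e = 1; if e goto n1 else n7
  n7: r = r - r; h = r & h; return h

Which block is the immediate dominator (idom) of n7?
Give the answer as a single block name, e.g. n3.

Answer: n1

Working:
idom tree: n1←n0 n2←n0 n3←n1 n4←n1 n5←n4 n6←n1 n7←n1
Join-block Dom:
  n1: preds {n0,n3,n6}: {n0} ∩ {n0,n1,n3} ∩ {n0,n1,n6} = {n0}; idom=n0
  n6: preds {n3,n5}: {n0,n1,n3} ∩ {n0,n1,n4,n5} = {n0,n1}; idom=n1
  n7: preds {n4,n6}: {n0,n1,n4} ∩ {n0,n1,n6} = {n0,n1}; idom=n1

idom(n7) = n1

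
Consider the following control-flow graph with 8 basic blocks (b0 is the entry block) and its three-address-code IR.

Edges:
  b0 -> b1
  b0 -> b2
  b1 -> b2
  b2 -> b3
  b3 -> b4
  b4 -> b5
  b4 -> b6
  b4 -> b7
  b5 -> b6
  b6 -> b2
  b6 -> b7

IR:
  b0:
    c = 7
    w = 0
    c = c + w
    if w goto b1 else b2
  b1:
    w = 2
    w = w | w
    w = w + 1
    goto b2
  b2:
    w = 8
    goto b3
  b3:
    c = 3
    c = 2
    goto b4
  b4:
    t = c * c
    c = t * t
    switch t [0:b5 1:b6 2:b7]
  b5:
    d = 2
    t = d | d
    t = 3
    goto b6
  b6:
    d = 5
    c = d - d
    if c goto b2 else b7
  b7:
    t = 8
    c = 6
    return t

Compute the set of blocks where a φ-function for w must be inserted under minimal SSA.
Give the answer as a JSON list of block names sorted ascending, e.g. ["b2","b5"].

Answer: ["b2"]

Analysis:
idom tree: b1←b0 b2←b0 b3←b2 b4←b3 b5←b4 b6←b4 b7←b4
Join-block Dom:
  b2: preds {b0,b1,b6}: {b0} ∩ {b0,b1} ∩ {b0,b2,b3,b4,b6} = {b0}; idom=b0
  b6: preds {b4,b5}: {b0,b2,b3,b4} ∩ {b0,b2,b3,b4,b5} = {b0,b2,b3,b4}; idom=b4
  b7: preds {b4,b6}: {b0,b2,b3,b4} ∩ {b0,b2,b3,b4,b6} = {b0,b2,b3,b4}; idom=b4

Frontier:
  join b2 pred b0: · stop@b0
  join b2 pred b1: b1 stop@b0
  join b2 pred b6: b6→b4→b3→b2 stop@b0
  join b6 pred b4: · stop@b4
  join b6 pred b5: b5 stop@b4
  join b7 pred b4: · stop@b4
  join b7 pred b6: b6 stop@b4
  b0 → ∅
  b1 → {b2}
  b2 → {b2}
  b3 → {b2}
  b4 → {b2}
  b5 → {b6}
  b6 → {b2,b7}
  b7 → ∅

φ for w: defs {b0,b1,b2}
  DF⁺ = {b2}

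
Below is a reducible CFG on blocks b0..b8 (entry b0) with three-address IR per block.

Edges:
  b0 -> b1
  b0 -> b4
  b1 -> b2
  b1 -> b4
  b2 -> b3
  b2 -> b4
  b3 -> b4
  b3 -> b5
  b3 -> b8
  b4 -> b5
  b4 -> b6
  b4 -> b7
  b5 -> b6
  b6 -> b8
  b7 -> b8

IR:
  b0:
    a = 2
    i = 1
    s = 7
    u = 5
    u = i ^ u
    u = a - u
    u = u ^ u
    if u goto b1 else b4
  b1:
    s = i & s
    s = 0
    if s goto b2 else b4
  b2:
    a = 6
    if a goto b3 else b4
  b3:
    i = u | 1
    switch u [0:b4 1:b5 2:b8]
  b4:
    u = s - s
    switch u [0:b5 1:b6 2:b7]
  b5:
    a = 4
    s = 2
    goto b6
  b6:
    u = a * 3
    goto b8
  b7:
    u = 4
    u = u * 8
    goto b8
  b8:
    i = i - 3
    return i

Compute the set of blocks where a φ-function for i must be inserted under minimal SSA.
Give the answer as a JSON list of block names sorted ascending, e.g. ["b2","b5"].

idom tree: b1←b0 b2←b1 b3←b2 b4←b0 b5←b0 b6←b0 b7←b4 b8←b0
Dom at joins:
  b4: preds {b0,b1,b2,b3}: {b0} ∩ {b0,b1} ∩ {b0,b1,b2} ∩ {b0,b1,b2,b3} = {b0}; idom=b0
  b5: preds {b3,b4}: {b0,b1,b2,b3} ∩ {b0,b4} = {b0}; idom=b0
  b6: preds {b4,b5}: {b0,b4} ∩ {b0,b5} = {b0}; idom=b0
  b8: preds {b3,b6,b7}: {b0,b1,b2,b3} ∩ {b0,b6} ∩ {b0,b4,b7} = {b0}; idom=b0

DF walk-up:
  join b4 pred b0: · stop@b0
  join b4 pred b1: b1 stop@b0
  join b4 pred b2: b2→b1 stop@b0
  join b4 pred b3: b3→b2→b1 stop@b0
  join b5 pred b3: b3→b2→b1 stop@b0
  join b5 pred b4: b4 stop@b0
  join b6 pred b4: b4 stop@b0
  join b6 pred b5: b5 stop@b0
  join b8 pred b3: b3→b2→b1 stop@b0
  join b8 pred b6: b6 stop@b0
  join b8 pred b7: b7→b4 stop@b0
  b0 → ∅
  b1 → {b4,b5,b8}
  b2 → {b4,b5,b8}
  b3 → {b4,b5,b8}
  b4 → {b5,b6,b8}
  b5 → {b6}
  b6 → {b8}
  b7 → {b8}
  b8 → ∅

φ for i: defs {b0,b3,b8}
  DF⁺ = {b4,b5,b6,b8}

Answer: ["b4", "b5", "b6", "b8"]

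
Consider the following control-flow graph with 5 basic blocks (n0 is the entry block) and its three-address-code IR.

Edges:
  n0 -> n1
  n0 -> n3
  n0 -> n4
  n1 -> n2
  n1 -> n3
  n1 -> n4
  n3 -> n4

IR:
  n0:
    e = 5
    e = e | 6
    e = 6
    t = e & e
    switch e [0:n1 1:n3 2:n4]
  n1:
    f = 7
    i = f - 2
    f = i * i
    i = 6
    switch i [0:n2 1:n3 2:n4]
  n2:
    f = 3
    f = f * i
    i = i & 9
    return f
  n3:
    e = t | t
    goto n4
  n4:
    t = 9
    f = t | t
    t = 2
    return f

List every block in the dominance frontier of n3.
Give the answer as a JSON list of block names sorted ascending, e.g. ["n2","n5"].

Answer: ["n4"]

Working:
idom tree: n1←n0 n2←n1 n3←n0 n4←n0
Dom at joins:
  n3: preds {n0,n1}: {n0} ∩ {n0,n1} = {n0}; idom=n0
  n4: preds {n0,n1,n3}: {n0} ∩ {n0,n1} ∩ {n0,n3} = {n0}; idom=n0

DF derivation:
  n3←n0: walk · to n0
  n3←n1: walk n1 to n0
  n4←n0: walk · to n0
  n4←n1: walk n1 to n0
  n4←n3: walk n3 to n0
  n0: DF=∅
  n1: DF={n3,n4}
  n2: DF=∅
  n3: DF={n4}
  n4: DF=∅

DF(n3) = ["n4"]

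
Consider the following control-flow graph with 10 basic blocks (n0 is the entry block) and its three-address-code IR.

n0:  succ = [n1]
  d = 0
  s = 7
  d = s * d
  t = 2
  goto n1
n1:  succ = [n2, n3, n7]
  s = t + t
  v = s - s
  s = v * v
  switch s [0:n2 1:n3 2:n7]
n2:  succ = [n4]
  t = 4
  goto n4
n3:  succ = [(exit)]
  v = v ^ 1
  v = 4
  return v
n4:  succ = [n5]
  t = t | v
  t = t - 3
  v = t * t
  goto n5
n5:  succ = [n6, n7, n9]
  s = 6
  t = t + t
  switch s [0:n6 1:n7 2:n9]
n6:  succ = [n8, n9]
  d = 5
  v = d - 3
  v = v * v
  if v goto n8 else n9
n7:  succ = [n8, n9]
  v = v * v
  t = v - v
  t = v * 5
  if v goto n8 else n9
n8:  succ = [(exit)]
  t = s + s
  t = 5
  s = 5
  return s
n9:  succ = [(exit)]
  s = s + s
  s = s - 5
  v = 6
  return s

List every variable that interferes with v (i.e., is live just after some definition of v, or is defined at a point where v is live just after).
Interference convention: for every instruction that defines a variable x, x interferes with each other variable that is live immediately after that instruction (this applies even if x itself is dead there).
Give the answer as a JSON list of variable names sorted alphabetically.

Answer: ["s", "t"]

Working:
Per-block:
  n0: def={d,s,t} ue=∅
  n1: def={s,v} ue={t}
  n2: def={t} ue=∅
  n3: def={v} ue={v}
  n4: def={t,v} ue={t,v}
  n5: def={s,t} ue={t}
  n6: def={d,v} ue=∅
  n7: def={t,v} ue={v}
  n8: def={s,t} ue={s}
  n9: def={s,v} ue={s}

Backward fixpoint:
  live n0: ∅→{t}
  live n1: {t}→{s,v}
  live n2: {v}→{t,v}
  live n3: {v}→∅
  live n4: {t,v}→{t,v}
  live n5: {t,v}→{s,v}
  live n6: {s}→{s}
  live n7: {s,v}→{s}
  live n8: {s}→∅
  live n9: {s}→∅

Conflict graph:
  d — {s}
  s — {d,t,v}
  t — {s,v}
  v — {s,t}

N(v) = ["s", "t"]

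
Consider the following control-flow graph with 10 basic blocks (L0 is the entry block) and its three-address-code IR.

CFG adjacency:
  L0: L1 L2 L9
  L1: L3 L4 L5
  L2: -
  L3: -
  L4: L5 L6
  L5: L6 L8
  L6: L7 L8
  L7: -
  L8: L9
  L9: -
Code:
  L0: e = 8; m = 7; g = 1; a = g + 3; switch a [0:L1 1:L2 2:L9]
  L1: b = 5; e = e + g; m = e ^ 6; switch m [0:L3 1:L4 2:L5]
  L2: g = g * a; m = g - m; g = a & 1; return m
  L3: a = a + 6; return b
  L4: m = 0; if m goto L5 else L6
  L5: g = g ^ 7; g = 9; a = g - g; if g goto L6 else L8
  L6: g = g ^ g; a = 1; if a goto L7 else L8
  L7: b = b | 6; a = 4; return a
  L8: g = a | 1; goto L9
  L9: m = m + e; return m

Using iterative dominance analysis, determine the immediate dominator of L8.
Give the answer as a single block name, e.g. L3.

idom tree: L1←L0 L2←L0 L3←L1 L4←L1 L5←L1 L6←L1 L7←L6 L8←L1 L9←L0
Join-block Dom:
  L5: preds {L1,L4}: {L0,L1} ∩ {L0,L1,L4} = {L0,L1}; idom=L1
  L6: preds {L4,L5}: {L0,L1,L4} ∩ {L0,L1,L5} = {L0,L1}; idom=L1
  L8: preds {L5,L6}: {L0,L1,L5} ∩ {L0,L1,L6} = {L0,L1}; idom=L1
  L9: preds {L0,L8}: {L0} ∩ {L0,L1,L8} = {L0}; idom=L0

idom(L8) = L1

Answer: L1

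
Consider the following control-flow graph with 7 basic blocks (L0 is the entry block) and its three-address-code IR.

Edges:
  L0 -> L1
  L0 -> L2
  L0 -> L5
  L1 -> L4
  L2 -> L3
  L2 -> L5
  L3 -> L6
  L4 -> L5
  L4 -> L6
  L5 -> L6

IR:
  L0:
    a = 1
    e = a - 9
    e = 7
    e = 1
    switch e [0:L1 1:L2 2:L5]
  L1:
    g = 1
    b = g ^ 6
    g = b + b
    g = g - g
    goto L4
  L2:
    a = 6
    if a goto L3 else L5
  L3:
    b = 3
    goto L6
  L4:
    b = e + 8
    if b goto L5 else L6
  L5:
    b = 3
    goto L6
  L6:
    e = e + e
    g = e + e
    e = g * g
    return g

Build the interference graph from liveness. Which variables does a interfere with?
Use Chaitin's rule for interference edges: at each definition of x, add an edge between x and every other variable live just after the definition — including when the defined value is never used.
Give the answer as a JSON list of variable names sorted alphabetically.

def/use:
  L0 def {a,e} use ∅
  L1 def {b,g} use ∅
  L2 def {a} use ∅
  L3 def {b} use ∅
  L4 def {b} use {e}
  L5 def {b} use ∅
  L6 def {e,g} use {e}

Backward fixpoint:
  L0: in=∅ out={e}
  L1: in={e} out={e}
  L2: in={e} out={e}
  L3: in={e} out={e}
  L4: in={e} out={e}
  L5: in={e} out={e}
  L6: in={e} out=∅

Interfere edges:
  a↔{e}
  b↔{e}
  e↔{a,b,g}
  g↔{e}

N(a) = ["e"]

Answer: ["e"]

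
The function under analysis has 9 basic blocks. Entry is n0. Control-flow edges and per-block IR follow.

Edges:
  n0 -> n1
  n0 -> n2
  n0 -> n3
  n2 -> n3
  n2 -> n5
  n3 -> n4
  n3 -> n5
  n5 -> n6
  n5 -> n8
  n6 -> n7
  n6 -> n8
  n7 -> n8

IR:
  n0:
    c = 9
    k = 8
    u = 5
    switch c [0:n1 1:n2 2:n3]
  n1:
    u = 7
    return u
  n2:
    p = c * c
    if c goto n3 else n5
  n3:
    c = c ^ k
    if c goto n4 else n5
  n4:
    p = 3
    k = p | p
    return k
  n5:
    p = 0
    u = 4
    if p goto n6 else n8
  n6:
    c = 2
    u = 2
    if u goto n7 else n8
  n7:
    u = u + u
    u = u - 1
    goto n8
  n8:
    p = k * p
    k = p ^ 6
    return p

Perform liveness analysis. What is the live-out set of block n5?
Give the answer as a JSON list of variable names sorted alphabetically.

Per-block:
  n0: def={c,k,u} ue=∅
  n1: def={u} ue=∅
  n2: def={p} ue={c}
  n3: def={c} ue={c,k}
  n4: def={k,p} ue=∅
  n5: def={p,u} ue=∅
  n6: def={c,u} ue=∅
  n7: def={u} ue={u}
  n8: def={k,p} ue={k,p}

Backward fixpoint:
  n0: in=∅ out={c,k}
  n1: in=∅ out=∅
  n2: in={c,k} out={c,k}
  n3: in={c,k} out={k}
  n4: in=∅ out=∅
  n5: in={k} out={k,p}
  n6: in={k,p} out={k,p,u}
  n7: in={k,p,u} out={k,p}
  n8: in={k,p} out=∅

live-out(n5) = ["k", "p"]

Answer: ["k", "p"]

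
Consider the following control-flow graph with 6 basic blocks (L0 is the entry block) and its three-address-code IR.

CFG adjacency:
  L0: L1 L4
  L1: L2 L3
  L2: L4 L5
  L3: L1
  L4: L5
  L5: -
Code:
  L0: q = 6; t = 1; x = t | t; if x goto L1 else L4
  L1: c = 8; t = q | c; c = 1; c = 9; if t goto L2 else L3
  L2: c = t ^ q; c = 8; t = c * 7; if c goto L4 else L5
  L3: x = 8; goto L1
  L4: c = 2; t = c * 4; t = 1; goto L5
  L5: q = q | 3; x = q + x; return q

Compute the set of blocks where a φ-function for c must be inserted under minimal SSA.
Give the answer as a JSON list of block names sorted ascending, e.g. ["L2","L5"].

Answer: ["L1", "L4", "L5"]

Working:
idom tree: L1←L0 L2←L1 L3←L1 L4←L0 L5←L0
Join-block Dom:
  L1: preds {L0,L3}: {L0} ∩ {L0,L1,L3} = {L0}; idom=L0
  L4: preds {L0,L2}: {L0} ∩ {L0,L1,L2} = {L0}; idom=L0
  L5: preds {L2,L4}: {L0,L1,L2} ∩ {L0,L4} = {L0}; idom=L0

DF derivation:
  join L1 pred L0: · stop@L0
  join L1 pred L3: L3→L1 stop@L0
  join L4 pred L0: · stop@L0
  join L4 pred L2: L2→L1 stop@L0
  join L5 pred L2: L2→L1 stop@L0
  join L5 pred L4: L4 stop@L0
  L0 → ∅
  L1 → {L1,L4,L5}
  L2 → {L4,L5}
  L3 → {L1}
  L4 → {L5}
  L5 → ∅

φ for c: defs {L1,L2,L4}
  DF⁺ = {L1,L4,L5}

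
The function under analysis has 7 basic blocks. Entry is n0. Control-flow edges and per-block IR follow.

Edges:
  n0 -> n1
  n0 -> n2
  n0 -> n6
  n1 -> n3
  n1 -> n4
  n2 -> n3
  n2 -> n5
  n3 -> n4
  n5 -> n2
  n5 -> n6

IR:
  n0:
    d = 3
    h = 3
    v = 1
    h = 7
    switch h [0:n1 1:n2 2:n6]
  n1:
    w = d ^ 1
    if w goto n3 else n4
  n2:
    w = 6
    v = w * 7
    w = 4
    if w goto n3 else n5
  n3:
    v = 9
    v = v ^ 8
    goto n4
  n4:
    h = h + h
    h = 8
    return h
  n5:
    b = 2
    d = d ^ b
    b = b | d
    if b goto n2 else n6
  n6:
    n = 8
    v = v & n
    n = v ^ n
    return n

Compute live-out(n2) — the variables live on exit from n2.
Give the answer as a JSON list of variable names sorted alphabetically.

def/use:
  n0: def={d,h,v} ue=∅
  n1: def={w} ue={d}
  n2: def={v,w} ue=∅
  n3: def={v} ue=∅
  n4: def={h} ue={h}
  n5: def={b,d} ue={d}
  n6: def={n,v} ue={v}

Liveness:
  live n0: ∅→{d,h,v}
  live n1: {d,h}→{h}
  live n2: {d,h}→{d,h,v}
  live n3: {h}→{h}
  live n4: {h}→∅
  live n5: {d,h,v}→{d,h,v}
  live n6: {v}→∅

live-out(n2) = ["d", "h", "v"]

Answer: ["d", "h", "v"]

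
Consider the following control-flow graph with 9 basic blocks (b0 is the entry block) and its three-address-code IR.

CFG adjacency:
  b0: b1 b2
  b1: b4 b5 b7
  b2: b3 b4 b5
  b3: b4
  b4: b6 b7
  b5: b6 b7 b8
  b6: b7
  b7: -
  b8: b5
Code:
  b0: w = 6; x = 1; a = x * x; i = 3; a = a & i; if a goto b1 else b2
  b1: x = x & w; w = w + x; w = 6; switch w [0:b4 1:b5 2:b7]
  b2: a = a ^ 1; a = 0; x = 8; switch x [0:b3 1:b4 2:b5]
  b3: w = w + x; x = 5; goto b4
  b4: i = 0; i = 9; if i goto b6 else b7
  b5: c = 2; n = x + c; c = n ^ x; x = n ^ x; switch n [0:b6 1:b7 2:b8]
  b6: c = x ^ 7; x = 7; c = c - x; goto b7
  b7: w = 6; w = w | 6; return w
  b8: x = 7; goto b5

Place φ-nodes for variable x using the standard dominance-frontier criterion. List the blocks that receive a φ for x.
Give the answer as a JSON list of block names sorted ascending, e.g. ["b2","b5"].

idom tree: b1←b0 b2←b0 b3←b2 b4←b0 b5←b0 b6←b0 b7←b0 b8←b5
Dom∩ at merges:
  b4: preds {b1,b2,b3}: {b0,b1} ∩ {b0,b2} ∩ {b0,b2,b3} = {b0}; idom=b0
  b5: preds {b1,b2,b8}: {b0,b1} ∩ {b0,b2} ∩ {b0,b5,b8} = {b0}; idom=b0
  b6: preds {b4,b5}: {b0,b4} ∩ {b0,b5} = {b0}; idom=b0
  b7: preds {b1,b4,b5,b6}: {b0,b1} ∩ {b0,b4} ∩ {b0,b5} ∩ {b0,b6} = {b0}; idom=b0

DF walk-up:
  join b4 pred b1: b1 stop@b0
  join b4 pred b2: b2 stop@b0
  join b4 pred b3: b3→b2 stop@b0
  join b5 pred b1: b1 stop@b0
  join b5 pred b2: b2 stop@b0
  join b5 pred b8: b8→b5 stop@b0
  join b6 pred b4: b4 stop@b0
  join b6 pred b5: b5 stop@b0
  join b7 pred b1: b1 stop@b0
  join b7 pred b4: b4 stop@b0
  join b7 pred b5: b5 stop@b0
  join b7 pred b6: b6 stop@b0
  b0: DF=∅
  b1: DF={b4,b5,b7}
  b2: DF={b4,b5}
  b3: DF={b4}
  b4: DF={b6,b7}
  b5: DF={b5,b6,b7}
  b6: DF={b7}
  b7: DF=∅
  b8: DF={b5}

φ for x: defs {b0,b1,b2,b3,b5,b6,b8}
  DF⁺ = {b4,b5,b6,b7}

Answer: ["b4", "b5", "b6", "b7"]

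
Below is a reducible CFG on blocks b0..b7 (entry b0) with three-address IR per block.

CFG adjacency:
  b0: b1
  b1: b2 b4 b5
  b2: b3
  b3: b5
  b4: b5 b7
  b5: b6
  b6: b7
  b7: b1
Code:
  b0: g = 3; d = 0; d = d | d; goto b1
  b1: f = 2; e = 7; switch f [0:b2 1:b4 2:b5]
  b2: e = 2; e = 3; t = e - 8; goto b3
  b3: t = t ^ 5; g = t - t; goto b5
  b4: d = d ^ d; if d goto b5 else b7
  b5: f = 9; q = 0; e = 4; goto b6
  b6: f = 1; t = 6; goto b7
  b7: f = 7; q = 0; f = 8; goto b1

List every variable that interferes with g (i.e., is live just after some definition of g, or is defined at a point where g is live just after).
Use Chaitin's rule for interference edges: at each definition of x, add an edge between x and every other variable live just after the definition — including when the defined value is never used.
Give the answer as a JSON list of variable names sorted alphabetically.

Per-block:
  b0: {d,g} / ∅
  b1: {e,f} / ∅
  b2: {e,t} / ∅
  b3: {g,t} / {t}
  b4: {d} / {d}
  b5: {e,f,q} / ∅
  b6: {f,t} / ∅
  b7: {f,q} / ∅

Live sets:
  b0: in=∅ out={d}
  b1: in={d} out={d}
  b2: in={d} out={d,t}
  b3: in={d,t} out={d}
  b4: in={d} out={d}
  b5: in={d} out={d}
  b6: in={d} out={d}
  b7: in={d} out={d}

Conflict graph:
  d↔{e,f,g,q,t}
  e↔{d,f}
  f↔{d,e}
  g↔{d}
  q↔{d}
  t↔{d}

N(g) = ["d"]

Answer: ["d"]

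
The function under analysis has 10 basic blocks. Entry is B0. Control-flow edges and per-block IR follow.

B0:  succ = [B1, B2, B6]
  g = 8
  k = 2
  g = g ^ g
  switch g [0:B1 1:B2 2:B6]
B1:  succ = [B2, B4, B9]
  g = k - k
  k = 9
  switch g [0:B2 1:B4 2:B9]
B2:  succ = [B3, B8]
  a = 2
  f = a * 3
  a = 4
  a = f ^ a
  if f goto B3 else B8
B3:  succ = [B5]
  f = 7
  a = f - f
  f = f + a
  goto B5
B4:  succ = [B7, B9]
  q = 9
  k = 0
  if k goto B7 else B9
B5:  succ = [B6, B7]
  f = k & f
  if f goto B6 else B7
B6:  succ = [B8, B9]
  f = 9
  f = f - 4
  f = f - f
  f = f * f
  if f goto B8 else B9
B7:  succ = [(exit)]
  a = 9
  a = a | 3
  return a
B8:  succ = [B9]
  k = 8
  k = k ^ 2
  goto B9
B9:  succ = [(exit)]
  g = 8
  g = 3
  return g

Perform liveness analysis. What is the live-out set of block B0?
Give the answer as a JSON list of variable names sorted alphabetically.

Answer: ["k"]

Analysis:
Per-block:
  B0: def={g,k} ue=∅
  B1: def={g,k} ue={k}
  B2: def={a,f} ue=∅
  B3: def={a,f} ue=∅
  B4: def={k,q} ue=∅
  B5: def={f} ue={f,k}
  B6: def={f} ue=∅
  B7: def={a} ue=∅
  B8: def={k} ue=∅
  B9: def={g} ue=∅

Live sets:
  B0 li=∅ lo={k}
  B1 li={k} lo={k}
  B2 li={k} lo={k}
  B3 li={k} lo={f,k}
  B4 li=∅ lo=∅
  B5 li={f,k} lo=∅
  B6 li=∅ lo=∅
  B7 li=∅ lo=∅
  B8 li=∅ lo=∅
  B9 li=∅ lo=∅

live-out(B0) = ["k"]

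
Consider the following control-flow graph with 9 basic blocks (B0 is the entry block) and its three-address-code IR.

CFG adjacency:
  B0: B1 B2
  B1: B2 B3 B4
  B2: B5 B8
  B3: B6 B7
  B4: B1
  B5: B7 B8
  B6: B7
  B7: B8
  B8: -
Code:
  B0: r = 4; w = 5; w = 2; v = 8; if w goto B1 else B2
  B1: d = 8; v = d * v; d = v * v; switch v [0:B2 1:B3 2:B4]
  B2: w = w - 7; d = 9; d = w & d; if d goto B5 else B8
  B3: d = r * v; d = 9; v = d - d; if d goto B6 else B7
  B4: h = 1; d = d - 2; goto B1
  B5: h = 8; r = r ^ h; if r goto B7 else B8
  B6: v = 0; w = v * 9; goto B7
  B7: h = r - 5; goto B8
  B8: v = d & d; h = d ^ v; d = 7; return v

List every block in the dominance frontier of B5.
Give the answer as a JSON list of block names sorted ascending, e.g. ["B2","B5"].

idom tree: B1←B0 B2←B0 B3←B1 B4←B1 B5←B2 B6←B3 B7←B0 B8←B0
Dom∩ at merges:
  B1: preds {B0,B4}: {B0} ∩ {B0,B1,B4} = {B0}; idom=B0
  B2: preds {B0,B1}: {B0} ∩ {B0,B1} = {B0}; idom=B0
  B7: preds {B3,B5,B6}: {B0,B1,B3} ∩ {B0,B2,B5} ∩ {B0,B1,B3,B6} = {B0}; idom=B0
  B8: preds {B2,B5,B7}: {B0,B2} ∩ {B0,B2,B5} ∩ {B0,B7} = {B0}; idom=B0

DF walk-up:
  B1←B0: walk · to B0
  B1←B4: walk B4→B1 to B0
  B2←B0: walk · to B0
  B2←B1: walk B1 to B0
  B7←B3: walk B3→B1 to B0
  B7←B5: walk B5→B2 to B0
  B7←B6: walk B6→B3→B1 to B0
  B8←B2: walk B2 to B0
  B8←B5: walk B5→B2 to B0
  B8←B7: walk B7 to B0
  B0 → ∅
  B1 → {B1,B2,B7}
  B2 → {B7,B8}
  B3 → {B7}
  B4 → {B1}
  B5 → {B7,B8}
  B6 → {B7}
  B7 → {B8}
  B8 → ∅

DF(B5) = ["B7", "B8"]

Answer: ["B7", "B8"]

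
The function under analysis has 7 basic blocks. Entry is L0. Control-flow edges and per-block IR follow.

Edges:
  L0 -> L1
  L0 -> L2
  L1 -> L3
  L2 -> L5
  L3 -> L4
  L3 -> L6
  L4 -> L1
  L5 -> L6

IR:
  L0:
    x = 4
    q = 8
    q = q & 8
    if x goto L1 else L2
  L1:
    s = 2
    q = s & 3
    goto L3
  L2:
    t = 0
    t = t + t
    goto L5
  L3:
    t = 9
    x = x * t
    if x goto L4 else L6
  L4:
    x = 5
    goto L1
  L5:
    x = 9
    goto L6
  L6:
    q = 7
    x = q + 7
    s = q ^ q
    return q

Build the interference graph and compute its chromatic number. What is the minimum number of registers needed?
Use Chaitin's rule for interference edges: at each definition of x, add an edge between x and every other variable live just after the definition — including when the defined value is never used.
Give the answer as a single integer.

Block summaries:
  L0 def {q,x} use ∅
  L1 def {q,s} use ∅
  L2 def {t} use ∅
  L3 def {t,x} use {x}
  L4 def {x} use ∅
  L5 def {x} use ∅
  L6 def {q,s,x} use ∅

Liveness:
  L0: in=∅ out={x}
  L1: in={x} out={x}
  L2: in=∅ out=∅
  L3: in={x} out=∅
  L4: in=∅ out={x}
  L5: in=∅ out=∅
  L6: in=∅ out=∅

Interference:
  q: {s,x}
  s: {q,x}
  t: {x}
  x: {q,s,t}

Chromatic number:
  clique {q,s,x} ⇒ need ≥ 3
  3-colouring: r0={x}  r1={q,t}  r2={s}
  χ = 3

Answer: 3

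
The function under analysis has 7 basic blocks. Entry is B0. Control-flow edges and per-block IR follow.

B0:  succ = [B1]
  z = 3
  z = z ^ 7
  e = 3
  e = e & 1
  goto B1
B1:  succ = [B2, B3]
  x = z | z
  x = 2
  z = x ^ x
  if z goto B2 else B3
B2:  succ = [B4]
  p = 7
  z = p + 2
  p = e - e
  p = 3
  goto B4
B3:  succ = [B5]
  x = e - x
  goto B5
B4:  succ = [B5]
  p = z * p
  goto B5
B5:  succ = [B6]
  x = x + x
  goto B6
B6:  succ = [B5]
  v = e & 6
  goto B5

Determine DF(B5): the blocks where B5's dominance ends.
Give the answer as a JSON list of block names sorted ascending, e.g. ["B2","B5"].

idom tree: B1←B0 B2←B1 B3←B1 B4←B2 B5←B1 B6←B5
Join-block Dom:
  B5: preds {B3,B4,B6}: {B0,B1,B3} ∩ {B0,B1,B2,B4} ∩ {B0,B1,B5,B6} = {B0,B1}; idom=B1

DF derivation:
  join B5 pred B3: B3 stop@B1
  join B5 pred B4: B4→B2 stop@B1
  join B5 pred B6: B6→B5 stop@B1
  DF(B0)=∅
  DF(B1)=∅
  DF(B2)={B5}
  DF(B3)={B5}
  DF(B4)={B5}
  DF(B5)={B5}
  DF(B6)={B5}

DF(B5) = ["B5"]

Answer: ["B5"]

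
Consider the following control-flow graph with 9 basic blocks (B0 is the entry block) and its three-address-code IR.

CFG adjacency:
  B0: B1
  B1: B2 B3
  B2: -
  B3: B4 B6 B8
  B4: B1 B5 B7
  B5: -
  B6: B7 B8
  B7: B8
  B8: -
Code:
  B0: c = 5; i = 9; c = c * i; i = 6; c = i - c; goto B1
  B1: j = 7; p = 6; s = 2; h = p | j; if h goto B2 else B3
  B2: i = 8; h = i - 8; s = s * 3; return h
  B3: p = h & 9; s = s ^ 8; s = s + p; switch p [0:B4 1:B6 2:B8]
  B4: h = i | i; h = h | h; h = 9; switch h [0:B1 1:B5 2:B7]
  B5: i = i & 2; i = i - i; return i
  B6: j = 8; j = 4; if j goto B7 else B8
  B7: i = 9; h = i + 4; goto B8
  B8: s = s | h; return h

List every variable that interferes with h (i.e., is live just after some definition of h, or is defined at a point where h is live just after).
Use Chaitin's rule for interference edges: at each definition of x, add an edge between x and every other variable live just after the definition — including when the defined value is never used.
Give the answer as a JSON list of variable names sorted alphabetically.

def/use:
  B0 def {c,i} use ∅
  B1 def {h,j,p,s} use ∅
  B2 def {h,i,s} use {s}
  B3 def {p,s} use {h,s}
  B4 def {h} use {i}
  B5 def {i} use {i}
  B6 def {j} use ∅
  B7 def {h,i} use ∅
  B8 def {s} use {h,s}

Liveness:
  B0: in=∅ out={i}
  B1: in={i} out={h,i,s}
  B2: in={s} out=∅
  B3: in={h,i,s} out={h,i,s}
  B4: in={i,s} out={i,s}
  B5: in={i} out=∅
  B6: in={h,s} out={h,s}
  B7: in={s} out={h,s}
  B8: in={h,s} out=∅

Conflict graph:
  c: {i}
  h: {i,j,p,s}
  i: {c,h,j,p,s}
  j: {h,i,p,s}
  p: {h,i,j,s}
  s: {h,i,j,p}

N(h) = ["i", "j", "p", "s"]

Answer: ["i", "j", "p", "s"]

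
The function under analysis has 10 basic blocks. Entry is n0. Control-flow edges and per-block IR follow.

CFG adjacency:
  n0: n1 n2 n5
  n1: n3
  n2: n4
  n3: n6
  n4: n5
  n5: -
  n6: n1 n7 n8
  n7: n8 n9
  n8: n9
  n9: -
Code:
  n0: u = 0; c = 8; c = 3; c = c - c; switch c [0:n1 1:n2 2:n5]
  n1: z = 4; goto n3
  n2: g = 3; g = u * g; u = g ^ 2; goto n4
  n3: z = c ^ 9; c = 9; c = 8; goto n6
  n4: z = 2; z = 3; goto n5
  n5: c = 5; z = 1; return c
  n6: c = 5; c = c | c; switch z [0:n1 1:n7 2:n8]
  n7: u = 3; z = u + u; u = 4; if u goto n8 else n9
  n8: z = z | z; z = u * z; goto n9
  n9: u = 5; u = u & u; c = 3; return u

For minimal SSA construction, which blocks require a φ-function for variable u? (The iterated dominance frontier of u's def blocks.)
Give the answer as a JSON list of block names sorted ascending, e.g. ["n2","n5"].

Answer: ["n5", "n8", "n9"]

Working:
idom tree: n1←n0 n2←n0 n3←n1 n4←n2 n5←n0 n6←n3 n7←n6 n8←n6 n9←n6
Dom∩ at merges:
  n1: preds {n0,n6}: {n0} ∩ {n0,n1,n3,n6} = {n0}; idom=n0
  n5: preds {n0,n4}: {n0} ∩ {n0,n2,n4} = {n0}; idom=n0
  n8: preds {n6,n7}: {n0,n1,n3,n6} ∩ {n0,n1,n3,n6,n7} = {n0,n1,n3,n6}; idom=n6
  n9: preds {n7,n8}: {n0,n1,n3,n6,n7} ∩ {n0,n1,n3,n6,n8} = {n0,n1,n3,n6}; idom=n6

Frontier:
  n1←n0: walk · to n0
  n1←n6: walk n6→n3→n1 to n0
  n5←n0: walk · to n0
  n5←n4: walk n4→n2 to n0
  n8←n6: walk · to n6
  n8←n7: walk n7 to n6
  n9←n7: walk n7 to n6
  n9←n8: walk n8 to n6
  DF(n0)=∅
  DF(n1)={n1}
  DF(n2)={n5}
  DF(n3)={n1}
  DF(n4)={n5}
  DF(n5)=∅
  DF(n6)={n1}
  DF(n7)={n8,n9}
  DF(n8)={n9}
  DF(n9)=∅

φ for u: defs {n0,n2,n7,n9}
  DF⁺ = {n5,n8,n9}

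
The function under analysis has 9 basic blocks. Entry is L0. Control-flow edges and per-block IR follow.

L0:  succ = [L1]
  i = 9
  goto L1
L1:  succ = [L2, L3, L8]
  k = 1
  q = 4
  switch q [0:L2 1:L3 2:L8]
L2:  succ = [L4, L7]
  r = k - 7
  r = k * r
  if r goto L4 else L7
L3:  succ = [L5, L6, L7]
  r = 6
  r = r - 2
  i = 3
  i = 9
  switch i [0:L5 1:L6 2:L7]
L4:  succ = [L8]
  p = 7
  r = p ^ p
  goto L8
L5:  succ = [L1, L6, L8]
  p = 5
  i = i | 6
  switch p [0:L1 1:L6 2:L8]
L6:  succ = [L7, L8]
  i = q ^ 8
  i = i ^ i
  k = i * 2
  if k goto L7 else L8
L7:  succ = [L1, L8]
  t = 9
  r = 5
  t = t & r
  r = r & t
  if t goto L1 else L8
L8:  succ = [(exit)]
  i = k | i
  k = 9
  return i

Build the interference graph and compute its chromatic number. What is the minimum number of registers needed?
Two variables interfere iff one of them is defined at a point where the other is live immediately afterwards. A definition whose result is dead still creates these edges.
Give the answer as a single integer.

def/use:
  L0: {i} / ∅
  L1: {k,q} / ∅
  L2: {r} / {k}
  L3: {i,r} / ∅
  L4: {p,r} / ∅
  L5: {i,p} / {i}
  L6: {i,k} / {q}
  L7: {r,t} / ∅
  L8: {i,k} / {i,k}

Live sets:
  live L0: ∅→{i}
  live L1: {i}→{i,k,q}
  live L2: {i,k}→{i,k}
  live L3: {k,q}→{i,k,q}
  live L4: {i,k}→{i,k}
  live L5: {i,k,q}→{i,k,q}
  live L6: {q}→{i,k}
  live L7: {i,k}→{i,k}
  live L8: {i,k}→∅

Conflict graph:
  i↔{k,p,q,r,t}
  k↔{i,p,q,r,t}
  p↔{i,k,q}
  q↔{i,k,p,r}
  r↔{i,k,q,t}
  t↔{i,k,r}

Colouring:
  clique {i,k,p,q} ⇒ need ≥ 4
  assign i→c0 k→c1 p→c3 q→c2 r→c3 t→c2 — no edge inside a register ⇒ χ ≤ 4
  χ = 4

Answer: 4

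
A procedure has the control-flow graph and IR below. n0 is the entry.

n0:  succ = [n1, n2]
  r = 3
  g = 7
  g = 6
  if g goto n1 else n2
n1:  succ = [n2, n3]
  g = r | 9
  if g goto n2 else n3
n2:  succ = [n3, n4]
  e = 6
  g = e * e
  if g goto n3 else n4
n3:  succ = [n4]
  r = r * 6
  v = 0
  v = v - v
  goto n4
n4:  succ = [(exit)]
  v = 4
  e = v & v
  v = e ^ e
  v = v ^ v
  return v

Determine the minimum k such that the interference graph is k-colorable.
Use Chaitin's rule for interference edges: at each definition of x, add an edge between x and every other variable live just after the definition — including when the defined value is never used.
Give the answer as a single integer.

Answer: 2

Analysis:
def/use:
  n0 def {g,r} use ∅
  n1 def {g} use {r}
  n2 def {e,g} use ∅
  n3 def {r,v} use {r}
  n4 def {e,v} use ∅

Liveness:
  n0 li=∅ lo={r}
  n1 li={r} lo={r}
  n2 li={r} lo={r}
  n3 li={r} lo=∅
  n4 li=∅ lo=∅

Conflict graph:
  e: {r}
  g: {r}
  r: {e,g}
  v: ∅

Registers:
  {e,r} pairwise interfere (2-clique) ⇒ χ ≥ 2
  2-colouring: c0={r,v}  c1={e,g}
  χ = 2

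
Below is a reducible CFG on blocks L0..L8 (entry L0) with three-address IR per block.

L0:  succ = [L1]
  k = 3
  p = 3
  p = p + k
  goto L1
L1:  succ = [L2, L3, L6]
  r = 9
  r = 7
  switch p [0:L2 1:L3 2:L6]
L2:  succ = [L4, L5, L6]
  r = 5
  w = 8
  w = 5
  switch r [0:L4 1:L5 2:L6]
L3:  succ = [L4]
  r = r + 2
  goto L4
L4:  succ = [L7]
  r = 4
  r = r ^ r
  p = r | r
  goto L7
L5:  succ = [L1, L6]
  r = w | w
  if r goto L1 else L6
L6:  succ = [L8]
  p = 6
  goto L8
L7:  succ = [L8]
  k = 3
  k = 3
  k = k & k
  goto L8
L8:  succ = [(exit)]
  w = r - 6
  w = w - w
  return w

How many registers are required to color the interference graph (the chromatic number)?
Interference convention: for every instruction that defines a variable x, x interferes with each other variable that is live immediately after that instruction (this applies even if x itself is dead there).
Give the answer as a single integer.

Per-block:
  L0: def={k,p} ue=∅
  L1: def={r} ue={p}
  L2: def={r,w} ue=∅
  L3: def={r} ue={r}
  L4: def={p,r} ue=∅
  L5: def={r} ue={w}
  L6: def={p} ue=∅
  L7: def={k} ue=∅
  L8: def={w} ue={r}

Liveness:
  L0: in=∅ out={p}
  L1: in={p} out={p,r}
  L2: in={p} out={p,r,w}
  L3: in={r} out=∅
  L4: in=∅ out={r}
  L5: in={p,w} out={p,r}
  L6: in={r} out={r}
  L7: in={r} out={r}
  L8: in={r} out=∅

Interference:
  k↔{p,r}
  p↔{k,r,w}
  r↔{k,p,w}
  w↔{p,r}

Registers:
  {k,p,r} pairwise interfere (3-clique) ⇒ χ ≥ 3
  3-colouring: c0={p}  c1={r}  c2={k,w}
  χ = 3

Answer: 3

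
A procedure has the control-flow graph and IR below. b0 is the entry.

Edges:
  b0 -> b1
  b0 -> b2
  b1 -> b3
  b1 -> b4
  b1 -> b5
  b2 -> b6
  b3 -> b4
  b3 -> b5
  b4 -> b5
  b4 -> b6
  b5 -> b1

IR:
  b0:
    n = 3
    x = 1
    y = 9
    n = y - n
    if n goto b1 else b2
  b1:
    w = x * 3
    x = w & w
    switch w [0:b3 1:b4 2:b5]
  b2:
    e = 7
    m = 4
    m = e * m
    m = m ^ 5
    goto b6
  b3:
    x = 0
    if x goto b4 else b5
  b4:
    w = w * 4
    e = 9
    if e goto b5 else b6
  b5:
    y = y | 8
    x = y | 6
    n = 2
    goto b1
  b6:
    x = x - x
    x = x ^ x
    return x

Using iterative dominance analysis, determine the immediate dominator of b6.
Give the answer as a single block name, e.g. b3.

Answer: b0

Analysis:
idom tree: b1←b0 b2←b0 b3←b1 b4←b1 b5←b1 b6←b0
Dom at joins:
  b1: preds {b0,b5}: {b0} ∩ {b0,b1,b5} = {b0}; idom=b0
  b4: preds {b1,b3}: {b0,b1} ∩ {b0,b1,b3} = {b0,b1}; idom=b1
  b5: preds {b1,b3,b4}: {b0,b1} ∩ {b0,b1,b3} ∩ {b0,b1,b4} = {b0,b1}; idom=b1
  b6: preds {b2,b4}: {b0,b2} ∩ {b0,b1,b4} = {b0}; idom=b0

idom(b6) = b0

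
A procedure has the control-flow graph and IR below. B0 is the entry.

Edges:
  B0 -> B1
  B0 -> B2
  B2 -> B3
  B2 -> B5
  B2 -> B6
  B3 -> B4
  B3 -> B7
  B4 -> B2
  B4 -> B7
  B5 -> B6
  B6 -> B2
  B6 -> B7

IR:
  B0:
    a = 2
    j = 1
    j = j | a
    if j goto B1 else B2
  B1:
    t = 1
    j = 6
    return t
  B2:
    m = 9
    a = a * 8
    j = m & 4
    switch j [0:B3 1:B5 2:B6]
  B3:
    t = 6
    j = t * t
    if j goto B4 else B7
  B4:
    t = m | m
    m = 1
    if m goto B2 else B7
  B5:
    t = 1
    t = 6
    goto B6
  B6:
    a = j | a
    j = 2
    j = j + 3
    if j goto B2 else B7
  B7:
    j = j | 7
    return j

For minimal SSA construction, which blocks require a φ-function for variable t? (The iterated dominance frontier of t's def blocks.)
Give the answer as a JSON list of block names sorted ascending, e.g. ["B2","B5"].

idom tree: B1←B0 B2←B0 B3←B2 B4←B3 B5←B2 B6←B2 B7←B2
Join-block Dom:
  B2: preds {B0,B4,B6}: {B0} ∩ {B0,B2,B3,B4} ∩ {B0,B2,B6} = {B0}; idom=B0
  B6: preds {B2,B5}: {B0,B2} ∩ {B0,B2,B5} = {B0,B2}; idom=B2
  B7: preds {B3,B4,B6}: {B0,B2,B3} ∩ {B0,B2,B3,B4} ∩ {B0,B2,B6} = {B0,B2}; idom=B2

DF walk-up:
  B2←B0: walk · to B0
  B2←B4: walk B4→B3→B2 to B0
  B2←B6: walk B6→B2 to B0
  B6←B2: walk · to B2
  B6←B5: walk B5 to B2
  B7←B3: walk B3 to B2
  B7←B4: walk B4→B3 to B2
  B7←B6: walk B6 to B2
  B0: DF=∅
  B1: DF=∅
  B2: DF={B2}
  B3: DF={B2,B7}
  B4: DF={B2,B7}
  B5: DF={B6}
  B6: DF={B2,B7}
  B7: DF=∅

φ for t: defs {B1,B3,B4,B5}
  DF⁺ = {B2,B6,B7}

Answer: ["B2", "B6", "B7"]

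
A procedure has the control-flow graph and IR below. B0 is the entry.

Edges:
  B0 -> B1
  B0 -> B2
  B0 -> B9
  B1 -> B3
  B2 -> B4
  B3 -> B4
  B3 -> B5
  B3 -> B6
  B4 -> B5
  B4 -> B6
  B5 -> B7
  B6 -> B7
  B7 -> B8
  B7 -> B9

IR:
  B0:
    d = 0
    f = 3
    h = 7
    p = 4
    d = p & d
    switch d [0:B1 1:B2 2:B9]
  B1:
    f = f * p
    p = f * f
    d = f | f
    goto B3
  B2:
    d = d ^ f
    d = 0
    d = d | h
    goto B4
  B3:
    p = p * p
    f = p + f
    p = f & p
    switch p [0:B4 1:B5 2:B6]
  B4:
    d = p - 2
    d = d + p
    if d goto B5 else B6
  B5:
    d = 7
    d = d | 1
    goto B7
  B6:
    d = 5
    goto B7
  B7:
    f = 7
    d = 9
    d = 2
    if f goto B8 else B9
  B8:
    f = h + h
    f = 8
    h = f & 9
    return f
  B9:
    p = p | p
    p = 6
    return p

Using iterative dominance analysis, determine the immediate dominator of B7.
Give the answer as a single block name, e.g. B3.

idom tree: B1←B0 B2←B0 B3←B1 B4←B0 B5←B0 B6←B0 B7←B0 B8←B7 B9←B0
Dom∩ at merges:
  B4: preds {B2,B3}: {B0,B2} ∩ {B0,B1,B3} = {B0}; idom=B0
  B5: preds {B3,B4}: {B0,B1,B3} ∩ {B0,B4} = {B0}; idom=B0
  B6: preds {B3,B4}: {B0,B1,B3} ∩ {B0,B4} = {B0}; idom=B0
  B7: preds {B5,B6}: {B0,B5} ∩ {B0,B6} = {B0}; idom=B0
  B9: preds {B0,B7}: {B0} ∩ {B0,B7} = {B0}; idom=B0

idom(B7) = B0

Answer: B0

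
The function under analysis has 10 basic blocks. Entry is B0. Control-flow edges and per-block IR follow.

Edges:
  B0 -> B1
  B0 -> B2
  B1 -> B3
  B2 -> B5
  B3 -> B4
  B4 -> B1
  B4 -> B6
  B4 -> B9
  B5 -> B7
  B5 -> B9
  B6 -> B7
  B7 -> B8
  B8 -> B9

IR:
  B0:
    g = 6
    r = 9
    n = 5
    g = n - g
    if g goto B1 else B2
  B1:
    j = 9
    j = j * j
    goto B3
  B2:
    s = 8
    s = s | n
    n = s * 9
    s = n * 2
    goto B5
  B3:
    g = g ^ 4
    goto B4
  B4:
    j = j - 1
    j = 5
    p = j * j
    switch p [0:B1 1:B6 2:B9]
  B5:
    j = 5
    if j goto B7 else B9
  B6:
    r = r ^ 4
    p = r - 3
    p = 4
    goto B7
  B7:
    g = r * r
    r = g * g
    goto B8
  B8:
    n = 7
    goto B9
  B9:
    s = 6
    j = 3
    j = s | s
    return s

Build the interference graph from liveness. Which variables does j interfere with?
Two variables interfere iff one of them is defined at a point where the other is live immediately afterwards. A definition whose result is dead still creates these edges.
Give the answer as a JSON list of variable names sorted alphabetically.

Block summaries:
  B0 def {g,n,r} use ∅
  B1 def {j} use ∅
  B2 def {n,s} use {n}
  B3 def {g} use {g}
  B4 def {j,p} use {j}
  B5 def {j} use ∅
  B6 def {p,r} use {r}
  B7 def {g,r} use {r}
  B8 def {n} use ∅
  B9 def {j,s} use ∅

Backward fixpoint:
  live B0: ∅→{g,n,r}
  live B1: {g,r}→{g,j,r}
  live B2: {n,r}→{r}
  live B3: {g,j,r}→{g,j,r}
  live B4: {g,j,r}→{g,r}
  live B5: {r}→{r}
  live B6: {r}→{r}
  live B7: {r}→∅
  live B8: ∅→∅
  live B9: ∅→∅

Interference:
  g↔{j,n,p,r}
  j↔{g,r,s}
  n↔{g,r,s}
  p↔{g,r}
  r↔{g,j,n,p,s}
  s↔{j,n,r}

N(j) = ["g", "r", "s"]

Answer: ["g", "r", "s"]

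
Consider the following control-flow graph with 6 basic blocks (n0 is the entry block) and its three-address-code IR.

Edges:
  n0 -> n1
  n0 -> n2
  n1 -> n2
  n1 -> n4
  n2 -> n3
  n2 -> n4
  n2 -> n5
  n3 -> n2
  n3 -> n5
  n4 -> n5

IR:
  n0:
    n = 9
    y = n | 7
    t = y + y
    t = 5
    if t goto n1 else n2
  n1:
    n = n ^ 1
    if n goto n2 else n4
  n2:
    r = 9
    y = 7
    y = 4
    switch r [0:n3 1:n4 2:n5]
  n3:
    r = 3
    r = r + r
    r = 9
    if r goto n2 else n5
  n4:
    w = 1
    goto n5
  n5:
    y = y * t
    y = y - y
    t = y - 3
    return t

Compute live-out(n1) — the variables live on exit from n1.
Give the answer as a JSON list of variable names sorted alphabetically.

Answer: ["t", "y"]

Working:
Block summaries:
  n0 def {n,t,y} use ∅
  n1 def {n} use {n}
  n2 def {r,y} use ∅
  n3 def {r} use ∅
  n4 def {w} use ∅
  n5 def {t,y} use {t,y}

Backward fixpoint:
  live n0: ∅→{n,t,y}
  live n1: {n,t,y}→{t,y}
  live n2: {t}→{t,y}
  live n3: {t,y}→{t,y}
  live n4: {t,y}→{t,y}
  live n5: {t,y}→∅

live-out(n1) = ["t", "y"]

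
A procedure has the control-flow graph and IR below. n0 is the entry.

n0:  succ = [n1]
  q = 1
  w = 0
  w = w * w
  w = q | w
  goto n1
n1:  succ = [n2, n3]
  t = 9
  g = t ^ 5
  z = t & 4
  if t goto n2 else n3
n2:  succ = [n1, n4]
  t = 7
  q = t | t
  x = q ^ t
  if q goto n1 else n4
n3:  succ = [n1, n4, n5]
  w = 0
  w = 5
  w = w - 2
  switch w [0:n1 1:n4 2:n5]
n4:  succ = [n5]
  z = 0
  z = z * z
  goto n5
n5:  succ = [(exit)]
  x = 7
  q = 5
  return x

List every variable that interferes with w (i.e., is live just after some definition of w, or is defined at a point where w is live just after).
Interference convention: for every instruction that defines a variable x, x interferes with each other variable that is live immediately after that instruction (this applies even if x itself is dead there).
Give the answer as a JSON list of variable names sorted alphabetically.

Answer: ["q"]

Analysis:
Block summaries:
  n0: def={q,w} ue=∅
  n1: def={g,t,z} ue=∅
  n2: def={q,t,x} ue=∅
  n3: def={w} ue=∅
  n4: def={z} ue=∅
  n5: def={q,x} ue=∅

Backward fixpoint:
  n0: in=∅ out=∅
  n1: in=∅ out=∅
  n2: in=∅ out=∅
  n3: in=∅ out=∅
  n4: in=∅ out=∅
  n5: in=∅ out=∅

Conflict graph:
  g — {t}
  q — {t,w,x}
  t — {g,q,z}
  w — {q}
  x — {q}
  z — {t}

N(w) = ["q"]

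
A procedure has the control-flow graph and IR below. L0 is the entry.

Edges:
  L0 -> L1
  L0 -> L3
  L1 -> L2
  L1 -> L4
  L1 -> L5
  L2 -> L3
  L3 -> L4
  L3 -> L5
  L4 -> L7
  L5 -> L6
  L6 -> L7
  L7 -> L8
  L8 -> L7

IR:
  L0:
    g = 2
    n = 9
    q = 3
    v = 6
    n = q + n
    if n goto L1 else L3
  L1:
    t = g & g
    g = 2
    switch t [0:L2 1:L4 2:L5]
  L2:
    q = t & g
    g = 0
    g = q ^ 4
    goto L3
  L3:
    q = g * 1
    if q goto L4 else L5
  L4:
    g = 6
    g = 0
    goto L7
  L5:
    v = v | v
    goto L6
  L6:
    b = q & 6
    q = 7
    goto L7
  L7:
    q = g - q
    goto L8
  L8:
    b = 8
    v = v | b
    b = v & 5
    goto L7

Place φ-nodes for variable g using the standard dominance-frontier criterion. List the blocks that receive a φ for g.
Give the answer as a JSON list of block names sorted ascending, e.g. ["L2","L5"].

Answer: ["L3", "L4", "L5", "L7"]

Analysis:
idom tree: L1←L0 L2←L1 L3←L0 L4←L0 L5←L0 L6←L5 L7←L0 L8←L7
Join-block Dom:
  L3: preds {L0,L2}: {L0} ∩ {L0,L1,L2} = {L0}; idom=L0
  L4: preds {L1,L3}: {L0,L1} ∩ {L0,L3} = {L0}; idom=L0
  L5: preds {L1,L3}: {L0,L1} ∩ {L0,L3} = {L0}; idom=L0
  L7: preds {L4,L6,L8}: {L0,L4} ∩ {L0,L5,L6} ∩ {L0,L7,L8} = {L0}; idom=L0

DF derivation:
  L3←L0: walk · to L0
  L3←L2: walk L2→L1 to L0
  L4←L1: walk L1 to L0
  L4←L3: walk L3 to L0
  L5←L1: walk L1 to L0
  L5←L3: walk L3 to L0
  L7←L4: walk L4 to L0
  L7←L6: walk L6→L5 to L0
  L7←L8: walk L8→L7 to L0
  L0 → ∅
  L1 → {L3,L4,L5}
  L2 → {L3}
  L3 → {L4,L5}
  L4 → {L7}
  L5 → {L7}
  L6 → {L7}
  L7 → {L7}
  L8 → {L7}

φ for g: defs {L0,L1,L2,L4}
  DF⁺ = {L3,L4,L5,L7}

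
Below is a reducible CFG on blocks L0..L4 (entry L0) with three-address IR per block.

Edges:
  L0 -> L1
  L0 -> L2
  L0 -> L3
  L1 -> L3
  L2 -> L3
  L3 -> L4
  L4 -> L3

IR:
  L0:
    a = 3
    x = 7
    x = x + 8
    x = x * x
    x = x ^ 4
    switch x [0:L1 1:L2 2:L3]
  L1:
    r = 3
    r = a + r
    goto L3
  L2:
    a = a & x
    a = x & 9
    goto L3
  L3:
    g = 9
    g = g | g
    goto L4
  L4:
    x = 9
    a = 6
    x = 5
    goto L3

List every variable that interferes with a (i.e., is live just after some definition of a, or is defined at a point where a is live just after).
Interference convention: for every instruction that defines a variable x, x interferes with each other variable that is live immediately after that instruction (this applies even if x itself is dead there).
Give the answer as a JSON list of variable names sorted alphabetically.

Block summaries:
  L0 def {a,x} use ∅
  L1 def {r} use {a}
  L2 def {a} use {a,x}
  L3 def {g} use ∅
  L4 def {a,x} use ∅

Liveness:
  live L0: ∅→{a,x}
  live L1: {a}→∅
  live L2: {a,x}→∅
  live L3: ∅→∅
  live L4: ∅→∅

Interfere edges:
  a: {r,x}
  g: ∅
  r: {a}
  x: {a}

N(a) = ["r", "x"]

Answer: ["r", "x"]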